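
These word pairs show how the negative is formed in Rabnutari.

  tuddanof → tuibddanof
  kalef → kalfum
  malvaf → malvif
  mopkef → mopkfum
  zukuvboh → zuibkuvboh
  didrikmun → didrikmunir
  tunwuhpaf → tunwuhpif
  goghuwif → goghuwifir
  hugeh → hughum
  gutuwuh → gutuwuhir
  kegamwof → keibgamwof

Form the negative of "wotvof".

kalef and malvaf both end in -f yet inflect differently (kalfum, malvif), so the final letter is not what conditions the rule; the last vowel is.
"wotvof" has last vowel 'o'. The stems whose last vowel is 'o' (kegamwof → keibgamwof, zukuvboh → zuibkuvboh, tuddanof → tuibddanof) insert -ib- after the first vowel.
The other patterns: stems whose last vowel is 'e' delete the last vowel and add -um; stems whose last vowel is 'a' change the last vowel to 'i'; stems whose last vowel is 'i' or 'u' add -ir.
So wotvof → woibtvof.

woibtvof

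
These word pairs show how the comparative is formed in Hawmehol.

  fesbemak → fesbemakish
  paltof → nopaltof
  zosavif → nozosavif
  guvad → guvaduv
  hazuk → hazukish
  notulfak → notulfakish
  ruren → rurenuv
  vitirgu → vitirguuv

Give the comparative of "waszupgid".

"waszupgid" ends in -d. The one such stem in the data (guvad → guvaduv) adds -uv, so the same rule applies.
The other patterns: stems ending in -f add the prefix no-; stems ending in -k add -ish.
So waszupgid → waszupgiduv.

waszupgiduv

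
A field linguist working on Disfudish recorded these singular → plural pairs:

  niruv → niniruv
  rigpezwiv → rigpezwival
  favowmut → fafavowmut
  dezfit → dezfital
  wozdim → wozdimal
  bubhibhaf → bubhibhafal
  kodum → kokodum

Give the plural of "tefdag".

tefdagal

"tefdag" has last vowel 'a'. The one such stem in the data (bubhibhaf → bubhibhafal) adds -al, so the same rule applies.
The other pattern: stems whose last vowel is 'u' repeat the first consonant+vowel as a prefix.
So tefdag → tefdagal.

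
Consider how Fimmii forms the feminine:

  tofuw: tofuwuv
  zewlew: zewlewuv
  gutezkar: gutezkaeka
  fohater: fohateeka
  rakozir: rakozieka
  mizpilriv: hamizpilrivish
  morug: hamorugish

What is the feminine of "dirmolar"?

zewlew and fohater both have last vowel 'e' yet inflect differently (zewlewuv, fohateeka), so the last vowel is not what conditions the rule; the final letter is.
"dirmolar" ends in -r. The stems ending in -r (gutezkar → gutezkaeka, fohater → fohateeka, rakozir → rakozieka) drop the final letter and add -eka.
The other patterns: stems ending in -w add -uv; stems ending in -g or -v add ha- … -ish around the stem.
So dirmolar → dirmolaeka.

dirmolaeka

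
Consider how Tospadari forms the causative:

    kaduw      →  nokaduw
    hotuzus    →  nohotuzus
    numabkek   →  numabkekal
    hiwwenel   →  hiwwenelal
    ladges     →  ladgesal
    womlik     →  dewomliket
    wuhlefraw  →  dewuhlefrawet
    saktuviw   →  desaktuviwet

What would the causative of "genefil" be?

degenefilet

hotuzus and ladges both end in -s yet inflect differently (nohotuzus, ladgesal), so the final letter is not what conditions the rule; the last vowel is.
"genefil" has last vowel 'i'. The stems whose last vowel is 'i' (womlik → dewomliket, saktuviw → desaktuviwet) add de- … -et around the stem.
So genefil → degenefilet.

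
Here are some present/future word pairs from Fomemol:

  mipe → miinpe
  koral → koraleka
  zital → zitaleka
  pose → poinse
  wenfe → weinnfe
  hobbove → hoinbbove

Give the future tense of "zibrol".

zibroleka

pose and koral both have 2 vowels yet inflect differently (poinse, koraleka), so the number of vowels is not what conditions the rule; the final letter is.
"zibrol" ends in -l. The stems ending in -l (koral → koraleka, zital → zitaleka) add -eka.
The other pattern: stems ending in -e insert -in- after the first vowel.
So zibrol → zibroleka.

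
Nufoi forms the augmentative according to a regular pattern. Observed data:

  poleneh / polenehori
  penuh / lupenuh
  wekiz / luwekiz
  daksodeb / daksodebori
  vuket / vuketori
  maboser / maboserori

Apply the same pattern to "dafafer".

"dafafer" has last vowel 'e'. The stems whose last vowel is 'e' (daksodeb → daksodebori, maboser → maboserori, vuket → vuketori) add -ori.
The other pattern: stems whose last vowel is 'i' or 'u' add the prefix lu-.
So dafafer → dafaferori.

dafaferori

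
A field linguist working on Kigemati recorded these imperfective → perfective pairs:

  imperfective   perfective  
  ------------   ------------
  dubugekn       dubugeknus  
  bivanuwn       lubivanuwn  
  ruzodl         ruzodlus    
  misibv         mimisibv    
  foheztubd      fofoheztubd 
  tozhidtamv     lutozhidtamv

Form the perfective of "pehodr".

pehodrus

misibv and tozhidtamv both end in -v yet inflect differently (mimisibv, lutozhidtamv), so the final letter is not what conditions the rule; the second-to-last letter is.
"pehodr" has second-to-last letter 'd'. The one such stem in the data (ruzodl → ruzodlus) adds -us, so the same rule applies.
The other patterns: stems whose second-to-last letter is 'b' repeat the first consonant+vowel as a prefix; stems whose second-to-last letter is 'm' or 'w' add the prefix lu-.
So pehodr → pehodrus.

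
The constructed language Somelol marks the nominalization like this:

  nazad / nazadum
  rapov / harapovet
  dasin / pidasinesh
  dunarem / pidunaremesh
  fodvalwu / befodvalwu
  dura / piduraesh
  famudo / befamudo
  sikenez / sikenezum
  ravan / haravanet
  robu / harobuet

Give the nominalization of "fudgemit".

fodvalwu and robu both end in -u yet inflect differently (befodvalwu, harobuet), so the final letter is not what conditions the rule; the first letter is.
"fudgemit" begins with f-. The stems beginning with f- (famudo → befamudo, fodvalwu → befodvalwu) add the prefix be-.
The other patterns: stems beginning with r- add ha- … -et around the stem; stems beginning with d- add pi- … -esh around the stem; stems beginning with n- or s- add -um.
So fudgemit → befudgemit.

befudgemit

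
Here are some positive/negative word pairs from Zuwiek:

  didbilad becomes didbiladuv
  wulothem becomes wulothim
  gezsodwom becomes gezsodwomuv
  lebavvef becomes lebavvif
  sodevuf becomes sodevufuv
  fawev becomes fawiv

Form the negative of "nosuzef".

lebavvef and sodevuf both end in -f yet inflect differently (lebavvif, sodevufuv), so the final letter is not what conditions the rule; the last vowel is.
"nosuzef" has last vowel 'e'. The stems whose last vowel is 'e' (lebavvef → lebavvif, fawev → fawiv, wulothem → wulothim) change the last vowel to 'i'.
The other pattern: stems whose last vowel is 'a', 'o' or 'u' add -uv.
So nosuzef → nosuzif.

nosuzif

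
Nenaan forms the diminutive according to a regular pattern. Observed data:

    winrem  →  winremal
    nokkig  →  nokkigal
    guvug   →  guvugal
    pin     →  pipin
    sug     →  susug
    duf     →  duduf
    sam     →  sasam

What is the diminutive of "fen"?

fefen

nokkig and sug both end in -g yet inflect differently (nokkigal, susug), so the final letter is not what conditions the rule; the number of vowels is.
"fen" has 1 vowel. The stems with 1 vowel (pin → pipin, sug → susug, duf → duduf) repeat the first consonant+vowel as a prefix.
So fen → fefen.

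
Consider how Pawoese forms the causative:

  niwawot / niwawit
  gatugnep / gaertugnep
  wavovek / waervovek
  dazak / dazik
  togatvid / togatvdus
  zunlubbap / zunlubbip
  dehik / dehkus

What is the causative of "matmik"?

wavovek and dehik both end in -k yet inflect differently (waervovek, dehkus), so the final letter is not what conditions the rule; the last vowel is.
"matmik" has last vowel 'i'. The stems whose last vowel is 'i' (togatvid → togatvdus, dehik → dehkus) delete the last vowel and add -us.
The other patterns: stems whose last vowel is 'e' insert -er- after the first vowel; stems whose last vowel is 'a' or 'o' change the last vowel to 'i'.
So matmik → matmkus.

matmkus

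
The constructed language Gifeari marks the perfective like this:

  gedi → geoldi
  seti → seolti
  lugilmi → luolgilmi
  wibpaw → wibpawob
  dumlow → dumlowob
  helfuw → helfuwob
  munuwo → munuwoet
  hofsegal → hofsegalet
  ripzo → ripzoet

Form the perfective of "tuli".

"tuli" ends in -i. The stems ending in -i (gedi → geoldi, seti → seolti, lugilmi → luolgilmi) insert -ol- after the first vowel.
The other patterns: stems ending in -w add -ob; stems ending in -l or -o add -et.
So tuli → tuolli.

tuolli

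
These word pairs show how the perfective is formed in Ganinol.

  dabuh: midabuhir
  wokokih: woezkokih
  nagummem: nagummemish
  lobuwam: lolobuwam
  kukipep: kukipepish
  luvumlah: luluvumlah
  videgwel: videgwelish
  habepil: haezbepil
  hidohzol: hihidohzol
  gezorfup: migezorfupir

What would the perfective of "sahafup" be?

misahafupir

videgwel and hidohzol both end in -l yet inflect differently (videgwelish, hihidohzol), so the final letter is not what conditions the rule; the last vowel is.
"sahafup" has last vowel 'u'. The stems whose last vowel is 'u' (dabuh → midabuhir, gezorfup → migezorfupir) add mi- … -ir around the stem.
So sahafup → misahafupir.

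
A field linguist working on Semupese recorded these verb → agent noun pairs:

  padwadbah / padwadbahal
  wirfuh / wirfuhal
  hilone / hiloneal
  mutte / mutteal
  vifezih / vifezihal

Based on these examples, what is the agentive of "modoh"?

modohal

Every pair shown (padwadbah → padwadbahal, wirfuh → wirfuhal, hilone → hiloneal, …) follows the same rule: add -al.
So modoh → modohal.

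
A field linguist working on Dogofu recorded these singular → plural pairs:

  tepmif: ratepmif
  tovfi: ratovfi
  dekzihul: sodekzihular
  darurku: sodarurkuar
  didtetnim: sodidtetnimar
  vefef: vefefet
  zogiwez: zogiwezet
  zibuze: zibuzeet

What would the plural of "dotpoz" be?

"dotpoz" begins with d-. The stems beginning with d- (dekzihul → sodekzihular, darurku → sodarurkuar, didtetnim → sodidtetnimar) add so- … -ar around the stem.
The other patterns: stems beginning with t- add the prefix ra-; stems beginning with v- or z- add -et.
So dotpoz → sodotpozar.

sodotpozar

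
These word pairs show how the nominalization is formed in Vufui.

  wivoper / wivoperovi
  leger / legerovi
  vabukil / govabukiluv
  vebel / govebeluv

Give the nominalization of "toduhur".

toduhurovi

wivoper and vebel both have last vowel 'e' yet inflect differently (wivoperovi, govebeluv), so the last vowel is not what conditions the rule; the final letter is.
"toduhur" ends in -r. The stems ending in -r (wivoper → wivoperovi, leger → legerovi) add -ovi.
So toduhur → toduhurovi.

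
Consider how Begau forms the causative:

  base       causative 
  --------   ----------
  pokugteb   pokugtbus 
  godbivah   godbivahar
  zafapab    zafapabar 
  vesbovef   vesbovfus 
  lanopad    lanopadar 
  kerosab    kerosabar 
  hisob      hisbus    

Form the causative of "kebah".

zafapab and hisob both end in -b yet inflect differently (zafapabar, hisbus), so the final letter is not what conditions the rule; the last vowel is.
"kebah" has last vowel 'a'. The stems whose last vowel is 'a' (zafapab → zafapabar, lanopad → lanopadar, kerosab → kerosabar) add -ar.
So kebah → kebahar.

kebahar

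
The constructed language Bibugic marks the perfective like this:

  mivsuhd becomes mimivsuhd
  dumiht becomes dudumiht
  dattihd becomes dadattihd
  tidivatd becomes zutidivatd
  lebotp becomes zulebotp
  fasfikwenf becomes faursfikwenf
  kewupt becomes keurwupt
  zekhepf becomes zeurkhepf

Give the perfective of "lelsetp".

zulelsetp

"lelsetp" has second-to-last letter 't'. The stems whose second-to-last letter is 't' (tidivatd → zutidivatd, lebotp → zulebotp) add the prefix zu-.
The other patterns: stems whose second-to-last letter is 'h' repeat the first consonant+vowel as a prefix; stems whose second-to-last letter is 'n' or 'p' insert -ur- after the first vowel.
So lelsetp → zulelsetp.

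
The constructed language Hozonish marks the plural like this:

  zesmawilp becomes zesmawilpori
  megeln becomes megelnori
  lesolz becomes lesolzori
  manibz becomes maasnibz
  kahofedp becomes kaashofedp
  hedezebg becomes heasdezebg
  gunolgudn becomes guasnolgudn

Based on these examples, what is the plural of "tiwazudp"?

"tiwazudp" has second-to-last letter 'd'. The stems whose second-to-last letter is 'd' (kahofedp → kaashofedp, gunolgudn → guasnolgudn) insert -as- after the first vowel.
The other pattern: stems whose second-to-last letter is 'l' add -ori.
So tiwazudp → tiaswazudp.

tiaswazudp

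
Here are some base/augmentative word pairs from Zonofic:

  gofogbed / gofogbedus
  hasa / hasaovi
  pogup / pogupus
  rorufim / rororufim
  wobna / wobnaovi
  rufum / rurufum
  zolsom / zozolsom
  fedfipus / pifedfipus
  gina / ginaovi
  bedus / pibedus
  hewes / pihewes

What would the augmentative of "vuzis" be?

pivuzis

bedus and rufum both have last vowel 'u' yet inflect differently (pibedus, rurufum), so the last vowel is not what conditions the rule; the final letter is.
"vuzis" ends in -s. The stems ending in -s (hewes → pihewes, bedus → pibedus, fedfipus → pifedfipus) add the prefix pi-.
So vuzis → pivuzis.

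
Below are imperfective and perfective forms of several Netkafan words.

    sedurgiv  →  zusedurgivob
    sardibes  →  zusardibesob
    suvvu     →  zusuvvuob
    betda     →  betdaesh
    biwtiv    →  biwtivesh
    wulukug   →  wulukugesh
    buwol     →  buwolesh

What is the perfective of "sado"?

sedurgiv and biwtiv both end in -v yet inflect differently (zusedurgivob, biwtivesh), so the final letter is not what conditions the rule; the first letter is.
"sado" begins with s-. The stems beginning with s- (sedurgiv → zusedurgivob, sardibes → zusardibesob, suvvu → zusuvvuob) add zu- … -ob around the stem.
So sado → zusadoob.

zusadoob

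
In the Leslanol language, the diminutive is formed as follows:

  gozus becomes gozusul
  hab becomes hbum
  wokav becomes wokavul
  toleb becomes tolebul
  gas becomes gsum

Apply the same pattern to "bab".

gozus and gas both end in -s yet inflect differently (gozusul, gsum), so the final letter is not what conditions the rule; the number of vowels is.
"bab" has 1 vowel. The stems with 1 vowel (gas → gsum, hab → hbum) delete the last vowel and add -um.
The other pattern: stems with 2 vowels add -ul.
So bab → bbum.

bbum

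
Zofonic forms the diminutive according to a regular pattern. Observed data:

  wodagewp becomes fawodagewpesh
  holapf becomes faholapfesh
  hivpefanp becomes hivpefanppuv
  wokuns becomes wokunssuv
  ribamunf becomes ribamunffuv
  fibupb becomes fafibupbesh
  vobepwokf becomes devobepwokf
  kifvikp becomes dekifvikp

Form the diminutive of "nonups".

hivpefanp and wodagewp both end in -p yet inflect differently (hivpefanppuv, fawodagewpesh), so the final letter is not what conditions the rule; the second-to-last letter is.
"nonups" has second-to-last letter 'p'. The stems whose second-to-last letter is 'p' (fibupb → fafibupbesh, holapf → faholapfesh) add fa- … -esh around the stem.
So nonups → fanonupsesh.

fanonupsesh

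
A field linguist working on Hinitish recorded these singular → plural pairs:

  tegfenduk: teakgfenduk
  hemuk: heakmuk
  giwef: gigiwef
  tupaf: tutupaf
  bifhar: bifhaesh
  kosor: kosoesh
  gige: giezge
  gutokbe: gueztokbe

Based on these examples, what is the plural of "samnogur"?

samnoguesh

"samnogur" ends in -r. The stems ending in -r (bifhar → bifhaesh, kosor → kosoesh) drop the final letter and add -esh.
So samnogur → samnoguesh.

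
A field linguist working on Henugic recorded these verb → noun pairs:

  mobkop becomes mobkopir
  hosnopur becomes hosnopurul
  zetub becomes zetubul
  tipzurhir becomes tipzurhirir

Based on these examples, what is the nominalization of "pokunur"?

"pokunur" has last vowel 'u'. The stems whose last vowel is 'u' (zetub → zetubul, hosnopur → hosnopurul) add -ul.
So pokunur → pokunurul.

pokunurul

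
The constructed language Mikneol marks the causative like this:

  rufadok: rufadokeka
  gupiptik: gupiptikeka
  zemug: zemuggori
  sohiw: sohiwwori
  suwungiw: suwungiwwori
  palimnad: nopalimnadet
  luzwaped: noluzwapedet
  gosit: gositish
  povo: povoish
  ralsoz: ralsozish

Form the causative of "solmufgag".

gupiptik and sohiw both have last vowel 'i' yet inflect differently (gupiptikeka, sohiwwori), so the last vowel is not what conditions the rule; the final letter is.
"solmufgag" ends in -g. The one such stem in the data (zemug → zemuggori) doubles the final consonant and adds -ori (as do sohiw, suwungiw), so the same rule applies.
The other patterns: stems ending in -k add -eka; stems ending in -d add no- … -et around the stem; stems ending in -o, -t or -z add -ish.
So solmufgag → solmufgaggori.

solmufgaggori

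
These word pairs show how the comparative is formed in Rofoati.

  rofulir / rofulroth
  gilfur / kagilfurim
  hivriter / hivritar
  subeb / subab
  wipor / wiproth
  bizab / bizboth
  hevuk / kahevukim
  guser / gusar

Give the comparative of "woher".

guser and gilfur both end in -r yet inflect differently (gusar, kagilfurim), so the final letter is not what conditions the rule; the last vowel is.
"woher" has last vowel 'e'. The stems whose last vowel is 'e' (subeb → subab, guser → gusar, hivriter → hivritar) change the last vowel to 'a'.
The other patterns: stems whose last vowel is 'u' add ka- … -im around the stem; stems whose last vowel is 'a', 'i' or 'o' delete the last vowel and add -oth.
So woher → wohar.

wohar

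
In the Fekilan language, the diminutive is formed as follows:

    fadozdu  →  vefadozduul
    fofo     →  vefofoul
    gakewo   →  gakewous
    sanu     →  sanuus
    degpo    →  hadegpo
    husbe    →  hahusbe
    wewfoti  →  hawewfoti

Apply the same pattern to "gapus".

fofo and gakewo both end in -o yet inflect differently (vefofoul, gakewous), so the final letter is not what conditions the rule; the first letter is.
"gapus" begins with g-. The one such stem in the data (gakewo → gakewous) adds -us, so the same rule applies.
So gapus → gapusus.

gapusus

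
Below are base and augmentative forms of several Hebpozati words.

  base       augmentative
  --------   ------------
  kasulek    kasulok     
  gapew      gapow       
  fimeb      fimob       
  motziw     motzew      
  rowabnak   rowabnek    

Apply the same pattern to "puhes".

puhos

gapew and motziw both end in -w yet inflect differently (gapow, motzew), so the final letter is not what conditions the rule; the last vowel is.
"puhes" has last vowel 'e'. The stems whose last vowel is 'e' (kasulek → kasulok, gapew → gapow, fimeb → fimob) change the last vowel to 'o'.
So puhes → puhos.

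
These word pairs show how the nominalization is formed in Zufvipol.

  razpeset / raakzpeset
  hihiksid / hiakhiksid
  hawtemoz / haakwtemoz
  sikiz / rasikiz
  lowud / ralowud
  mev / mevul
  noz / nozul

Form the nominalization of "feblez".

rafeblez

noz and sikiz both end in -z yet inflect differently (nozul, rasikiz), so the final letter is not what conditions the rule; the number of vowels is.
"feblez" has 2 vowels. The stems with 2 vowels (lowud → ralowud, sikiz → rasikiz) add the prefix ra-.
The other patterns: stems with 1 vowel add -ul; stems with 3 vowels insert -ak- after the first vowel.
So feblez → rafeblez.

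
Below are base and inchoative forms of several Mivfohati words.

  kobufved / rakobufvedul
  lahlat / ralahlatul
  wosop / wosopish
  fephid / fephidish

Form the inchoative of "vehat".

fephid and kobufved both end in -d yet inflect differently (fephidish, rakobufvedul), so the final letter is not what conditions the rule; the last vowel is.
"vehat" has last vowel 'a'. The one such stem in the data (lahlat → ralahlatul) adds ra- … -ul around the stem, so the same rule applies.
So vehat → ravehatul.

ravehatul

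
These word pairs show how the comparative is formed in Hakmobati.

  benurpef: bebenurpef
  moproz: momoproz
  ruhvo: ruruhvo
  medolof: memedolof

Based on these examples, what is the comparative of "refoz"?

Every pair shown (benurpef → bebenurpef, moproz → momoproz, ruhvo → ruruhvo, …) follows the same rule: repeat the first consonant+vowel as a prefix.
So refoz → rerefoz.

rerefoz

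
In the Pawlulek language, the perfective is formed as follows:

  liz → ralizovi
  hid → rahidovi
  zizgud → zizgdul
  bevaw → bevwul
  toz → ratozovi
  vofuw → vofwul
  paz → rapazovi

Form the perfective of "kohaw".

hid and zizgud both end in -d yet inflect differently (rahidovi, zizgdul), so the final letter is not what conditions the rule; the number of vowels is.
"kohaw" has 2 vowels. The stems with 2 vowels (vofuw → vofwul, zizgud → zizgdul, bevaw → bevwul) delete the last vowel and add -ul.
The other pattern: stems with 1 vowel add ra- … -ovi around the stem.
So kohaw → kohwul.

kohwul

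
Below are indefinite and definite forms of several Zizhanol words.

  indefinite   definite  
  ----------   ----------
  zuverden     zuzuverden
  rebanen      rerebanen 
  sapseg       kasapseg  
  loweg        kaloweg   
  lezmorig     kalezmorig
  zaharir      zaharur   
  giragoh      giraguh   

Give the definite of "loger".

logur

zuverden and sapseg both have last vowel 'e' yet inflect differently (zuzuverden, kasapseg), so the last vowel is not what conditions the rule; the final letter is.
"loger" ends in -r. The one such stem in the data (zaharir → zaharur) changes the last vowel to 'u' (as does giragoh), so the same rule applies.
The other patterns: stems ending in -n repeat the first consonant+vowel as a prefix; stems ending in -g add the prefix ka-.
So loger → logur.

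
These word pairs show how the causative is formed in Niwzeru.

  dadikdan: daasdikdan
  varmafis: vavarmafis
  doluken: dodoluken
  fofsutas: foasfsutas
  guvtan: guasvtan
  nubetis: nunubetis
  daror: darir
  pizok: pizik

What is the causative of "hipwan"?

doluken and dadikdan both end in -n yet inflect differently (dodoluken, daasdikdan), so the final letter is not what conditions the rule; the last vowel is.
"hipwan" has last vowel 'a'. The stems whose last vowel is 'a' (dadikdan → daasdikdan, fofsutas → foasfsutas, guvtan → guasvtan) insert -as- after the first vowel.
So hipwan → hiaspwan.

hiaspwan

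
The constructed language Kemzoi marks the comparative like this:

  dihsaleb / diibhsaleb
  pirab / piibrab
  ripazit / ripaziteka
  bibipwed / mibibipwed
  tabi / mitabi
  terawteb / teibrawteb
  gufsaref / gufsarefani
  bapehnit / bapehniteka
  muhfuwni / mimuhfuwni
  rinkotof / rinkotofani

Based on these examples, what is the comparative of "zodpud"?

mizodpud

ripazit and muhfuwni both have last vowel 'i' yet inflect differently (ripaziteka, mimuhfuwni), so the last vowel is not what conditions the rule; the final letter is.
"zodpud" ends in -d. The one such stem in the data (bibipwed → mibibipwed) adds the prefix mi-, so the same rule applies.
So zodpud → mizodpud.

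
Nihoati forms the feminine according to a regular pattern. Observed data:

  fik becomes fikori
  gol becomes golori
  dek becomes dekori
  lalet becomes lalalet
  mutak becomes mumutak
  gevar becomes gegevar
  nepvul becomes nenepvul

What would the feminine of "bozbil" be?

bobozbil

fik and mutak both end in -k yet inflect differently (fikori, mumutak), so the final letter is not what conditions the rule; the number of vowels is.
"bozbil" has 2 vowels. The stems with 2 vowels (lalet → lalalet, mutak → mumutak, gevar → gegevar) repeat the first consonant+vowel as a prefix.
The other pattern: stems with 1 vowel add -ori.
So bozbil → bobozbil.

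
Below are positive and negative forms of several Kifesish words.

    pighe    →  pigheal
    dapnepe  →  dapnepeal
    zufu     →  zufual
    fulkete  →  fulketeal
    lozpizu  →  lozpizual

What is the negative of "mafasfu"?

Every pair shown (pighe → pigheal, dapnepe → dapnepeal, zufu → zufual, …) follows the same rule: add -al.
So mafasfu → mafasfual.

mafasfual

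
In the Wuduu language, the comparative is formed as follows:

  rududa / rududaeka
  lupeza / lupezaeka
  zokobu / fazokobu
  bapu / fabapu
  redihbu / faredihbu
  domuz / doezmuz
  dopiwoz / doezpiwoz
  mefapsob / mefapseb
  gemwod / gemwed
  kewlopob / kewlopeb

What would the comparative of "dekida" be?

zokobu and domuz both have last vowel 'u' yet inflect differently (fazokobu, doezmuz), so the last vowel is not what conditions the rule; the final letter is.
"dekida" ends in -a. The stems ending in -a (rududa → rududaeka, lupeza → lupezaeka) add -eka.
The other patterns: stems ending in -u add the prefix fa-; stems ending in -z insert -ez- after the first vowel; stems ending in -b or -d change the last vowel to 'e'.
So dekida → dekidaeka.

dekidaeka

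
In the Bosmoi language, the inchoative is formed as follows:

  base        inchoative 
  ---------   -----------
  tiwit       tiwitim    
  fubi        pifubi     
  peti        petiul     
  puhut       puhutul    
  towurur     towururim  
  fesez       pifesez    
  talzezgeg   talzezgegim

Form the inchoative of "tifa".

tifaim

tiwit and puhut both end in -t yet inflect differently (tiwitim, puhutul), so the final letter is not what conditions the rule; the first letter is.
"tifa" begins with t-. The stems beginning with t- (towurur → towururim, tiwit → tiwitim, talzezgeg → talzezgegim) add -im.
So tifa → tifaim.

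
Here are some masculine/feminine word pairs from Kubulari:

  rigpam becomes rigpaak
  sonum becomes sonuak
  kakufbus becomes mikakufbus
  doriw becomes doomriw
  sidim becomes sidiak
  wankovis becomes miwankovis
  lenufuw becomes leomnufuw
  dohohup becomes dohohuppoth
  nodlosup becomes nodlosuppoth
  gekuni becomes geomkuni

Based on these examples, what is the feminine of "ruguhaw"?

sidim and wankovis both have last vowel 'i' yet inflect differently (sidiak, miwankovis), so the last vowel is not what conditions the rule; the final letter is.
"ruguhaw" ends in -w. The stems ending in -w (lenufuw → leomnufuw, doriw → doomriw) insert -om- after the first vowel.
The other patterns: stems ending in -m drop the final letter and add -ak; stems ending in -s add the prefix mi-; stems ending in -p double the final consonant and add -oth.
So ruguhaw → ruomguhaw.

ruomguhaw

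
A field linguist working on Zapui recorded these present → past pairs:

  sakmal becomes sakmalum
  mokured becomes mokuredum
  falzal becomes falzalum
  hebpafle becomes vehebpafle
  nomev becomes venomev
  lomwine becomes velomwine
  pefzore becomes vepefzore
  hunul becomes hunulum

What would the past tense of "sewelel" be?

lomwine and mokured both have last vowel 'e' yet inflect differently (velomwine, mokuredum), so the last vowel is not what conditions the rule; the final letter is.
"sewelel" ends in -l. The stems ending in -l (hunul → hunulum, falzal → falzalum, sakmal → sakmalum) add -um.
The other pattern: stems ending in -e or -v add the prefix ve-.
So sewelel → sewelelum.

sewelelum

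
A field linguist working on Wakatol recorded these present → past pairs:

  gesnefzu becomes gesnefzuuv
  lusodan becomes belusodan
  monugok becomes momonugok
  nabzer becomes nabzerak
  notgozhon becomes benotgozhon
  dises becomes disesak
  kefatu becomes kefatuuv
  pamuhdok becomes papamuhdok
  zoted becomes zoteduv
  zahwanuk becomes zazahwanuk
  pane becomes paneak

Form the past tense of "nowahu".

notgozhon and pamuhdok both have last vowel 'o' yet inflect differently (benotgozhon, papamuhdok), so the last vowel is not what conditions the rule; the final letter is.
"nowahu" ends in -u. The stems ending in -u (kefatu → kefatuuv, gesnefzu → gesnefzuuv) add -uv.
So nowahu → nowahuuv.

nowahuuv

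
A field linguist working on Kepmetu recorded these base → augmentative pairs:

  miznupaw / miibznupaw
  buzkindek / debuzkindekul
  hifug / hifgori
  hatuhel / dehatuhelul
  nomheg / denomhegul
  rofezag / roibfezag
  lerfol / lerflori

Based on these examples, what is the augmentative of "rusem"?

rofezag and nomheg both end in -g yet inflect differently (roibfezag, denomhegul), so the final letter is not what conditions the rule; the last vowel is.
"rusem" has last vowel 'e'. The stems whose last vowel is 'e' (buzkindek → debuzkindekul, hatuhel → dehatuhelul, nomheg → denomhegul) add de- … -ul around the stem.
The other patterns: stems whose last vowel is 'a' insert -ib- after the first vowel; stems whose last vowel is 'o' or 'u' delete the last vowel and add -ori.
So rusem → derusemul.

derusemul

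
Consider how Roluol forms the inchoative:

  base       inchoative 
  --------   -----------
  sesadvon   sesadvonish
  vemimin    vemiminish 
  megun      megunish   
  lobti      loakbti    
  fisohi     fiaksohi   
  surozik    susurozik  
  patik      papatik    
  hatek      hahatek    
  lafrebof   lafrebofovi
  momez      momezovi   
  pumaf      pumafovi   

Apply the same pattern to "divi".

"divi" ends in -i. The stems ending in -i (lobti → loakbti, fisohi → fiaksohi) insert -ak- after the first vowel.
So divi → diakvi.

diakvi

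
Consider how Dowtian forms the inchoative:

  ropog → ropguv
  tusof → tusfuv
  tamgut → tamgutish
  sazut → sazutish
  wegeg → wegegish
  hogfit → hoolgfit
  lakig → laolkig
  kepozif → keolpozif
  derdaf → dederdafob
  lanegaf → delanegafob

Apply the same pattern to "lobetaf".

ropog and wegeg both end in -g yet inflect differently (ropguv, wegegish), so the final letter is not what conditions the rule; the last vowel is.
"lobetaf" has last vowel 'a'. The stems whose last vowel is 'a' (derdaf → dederdafob, lanegaf → delanegafob) add de- … -ob around the stem.
The other patterns: stems whose last vowel is 'o' delete the last vowel and add -uv; stems whose last vowel is 'e' or 'u' add -ish; stems whose last vowel is 'i' insert -ol- after the first vowel.
So lobetaf → delobetafob.

delobetafob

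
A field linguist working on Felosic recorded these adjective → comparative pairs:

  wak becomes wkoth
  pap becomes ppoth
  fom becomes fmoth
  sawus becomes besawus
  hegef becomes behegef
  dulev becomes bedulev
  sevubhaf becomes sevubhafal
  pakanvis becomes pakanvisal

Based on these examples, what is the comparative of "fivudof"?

fivudofal

hegef and sevubhaf both end in -f yet inflect differently (behegef, sevubhafal), so the final letter is not what conditions the rule; the number of vowels is.
"fivudof" has 3 vowels. The stems with 3 vowels (sevubhaf → sevubhafal, pakanvis → pakanvisal) add -al.
The other patterns: stems with 1 vowel delete the last vowel and add -oth; stems with 2 vowels add the prefix be-.
So fivudof → fivudofal.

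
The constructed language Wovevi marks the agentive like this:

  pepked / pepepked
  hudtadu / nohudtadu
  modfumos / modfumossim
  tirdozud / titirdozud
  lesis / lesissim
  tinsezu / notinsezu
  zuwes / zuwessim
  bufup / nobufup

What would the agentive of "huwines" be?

huwinessim

"huwines" ends in -s. The stems ending in -s (modfumos → modfumossim, lesis → lesissim, zuwes → zuwessim) double the final consonant and add -im.
The other patterns: stems ending in -d repeat the first consonant+vowel as a prefix; stems ending in -p or -u add the prefix no-.
So huwines → huwinessim.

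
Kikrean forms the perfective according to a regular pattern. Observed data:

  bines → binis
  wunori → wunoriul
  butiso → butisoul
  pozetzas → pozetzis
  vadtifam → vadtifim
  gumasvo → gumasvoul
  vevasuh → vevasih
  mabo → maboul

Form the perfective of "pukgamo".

butiso and bines both begin with b- yet inflect differently (butisoul, binis), so the first letter is not what conditions the rule; whether the stem ends in a vowel or a consonant is.
"pukgamo" ends in a vowel. The stems ending in a vowel (gumasvo → gumasvoul, butiso → butisoul, mabo → maboul) add -ul.
So pukgamo → pukgamoul.

pukgamoul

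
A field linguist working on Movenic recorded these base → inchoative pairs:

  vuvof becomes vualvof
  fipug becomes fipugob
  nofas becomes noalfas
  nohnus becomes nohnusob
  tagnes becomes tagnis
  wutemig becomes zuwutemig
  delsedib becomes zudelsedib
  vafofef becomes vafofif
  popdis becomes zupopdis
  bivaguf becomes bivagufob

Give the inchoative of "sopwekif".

zusopwekif

tagnes and nofas both end in -s yet inflect differently (tagnis, noalfas), so the final letter is not what conditions the rule; the last vowel is.
"sopwekif" has last vowel 'i'. The stems whose last vowel is 'i' (popdis → zupopdis, delsedib → zudelsedib, wutemig → zuwutemig) add the prefix zu-.
The other patterns: stems whose last vowel is 'e' change the last vowel to 'i'; stems whose last vowel is 'a' or 'o' insert -al- after the first vowel; stems whose last vowel is 'u' add -ob.
So sopwekif → zusopwekif.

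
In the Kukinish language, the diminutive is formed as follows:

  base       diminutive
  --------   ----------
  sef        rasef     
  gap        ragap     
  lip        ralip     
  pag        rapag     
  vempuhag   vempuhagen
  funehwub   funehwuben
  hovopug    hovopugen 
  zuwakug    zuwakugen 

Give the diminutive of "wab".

rawab

pag and vempuhag both end in -g yet inflect differently (rapag, vempuhagen), so the final letter is not what conditions the rule; the number of vowels is.
"wab" has 1 vowel. The stems with 1 vowel (sef → rasef, gap → ragap, lip → ralip) add the prefix ra-.
The other pattern: stems with 3 vowels add -en.
So wab → rawab.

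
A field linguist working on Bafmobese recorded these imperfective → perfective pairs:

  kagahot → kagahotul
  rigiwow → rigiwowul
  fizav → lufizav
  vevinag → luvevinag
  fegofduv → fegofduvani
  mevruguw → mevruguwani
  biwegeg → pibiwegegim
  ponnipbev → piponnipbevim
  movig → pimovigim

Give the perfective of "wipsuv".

wipsuvani

"wipsuv" has last vowel 'u'. The stems whose last vowel is 'u' (fegofduv → fegofduvani, mevruguw → mevruguwani) add -ani.
The other patterns: stems whose last vowel is 'o' add -ul; stems whose last vowel is 'a' add the prefix lu-; stems whose last vowel is 'e' or 'i' add pi- … -im around the stem.
So wipsuv → wipsuvani.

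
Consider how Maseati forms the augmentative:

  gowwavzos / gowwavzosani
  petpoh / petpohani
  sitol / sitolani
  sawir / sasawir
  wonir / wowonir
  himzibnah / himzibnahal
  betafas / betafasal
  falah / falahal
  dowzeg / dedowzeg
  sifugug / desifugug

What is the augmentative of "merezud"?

"merezud" has last vowel 'u'. The one such stem in the data (sifugug → desifugug) adds the prefix de-, so the same rule applies.
So merezud → demerezud.

demerezud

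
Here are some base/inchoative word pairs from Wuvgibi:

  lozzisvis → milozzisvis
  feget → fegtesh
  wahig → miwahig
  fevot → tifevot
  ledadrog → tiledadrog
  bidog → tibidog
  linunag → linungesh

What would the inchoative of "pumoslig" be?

"pumoslig" has last vowel 'i'. The stems whose last vowel is 'i' (wahig → miwahig, lozzisvis → milozzisvis) add the prefix mi-.
So pumoslig → mipumoslig.

mipumoslig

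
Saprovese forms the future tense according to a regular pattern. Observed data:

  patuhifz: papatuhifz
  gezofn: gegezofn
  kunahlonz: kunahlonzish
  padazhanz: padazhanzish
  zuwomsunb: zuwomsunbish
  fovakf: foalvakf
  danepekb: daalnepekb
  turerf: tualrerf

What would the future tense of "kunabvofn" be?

kukunabvofn

patuhifz and kunahlonz both end in -z yet inflect differently (papatuhifz, kunahlonzish), so the final letter is not what conditions the rule; the second-to-last letter is.
"kunabvofn" has second-to-last letter 'f'. The stems whose second-to-last letter is 'f' (patuhifz → papatuhifz, gezofn → gegezofn) repeat the first consonant+vowel as a prefix.
The other patterns: stems whose second-to-last letter is 'n' add -ish; stems whose second-to-last letter is 'k' or 'r' insert -al- after the first vowel.
So kunabvofn → kukunabvofn.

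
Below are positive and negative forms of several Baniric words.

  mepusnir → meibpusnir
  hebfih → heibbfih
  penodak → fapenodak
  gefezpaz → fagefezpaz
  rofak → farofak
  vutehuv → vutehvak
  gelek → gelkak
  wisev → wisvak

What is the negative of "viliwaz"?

"viliwaz" has last vowel 'a'. The stems whose last vowel is 'a' (penodak → fapenodak, gefezpaz → fagefezpaz, rofak → farofak) add the prefix fa-.
The other patterns: stems whose last vowel is 'i' insert -ib- after the first vowel; stems whose last vowel is 'e' or 'u' delete the last vowel and add -ak.
So viliwaz → faviliwaz.

faviliwaz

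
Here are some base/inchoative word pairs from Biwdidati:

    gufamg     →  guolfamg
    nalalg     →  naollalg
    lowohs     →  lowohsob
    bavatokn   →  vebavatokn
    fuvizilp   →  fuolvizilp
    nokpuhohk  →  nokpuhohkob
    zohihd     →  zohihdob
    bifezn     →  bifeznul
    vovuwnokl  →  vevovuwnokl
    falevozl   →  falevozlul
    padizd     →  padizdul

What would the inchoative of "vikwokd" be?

vevikwokd

"vikwokd" has second-to-last letter 'k'. The stems whose second-to-last letter is 'k' (vovuwnokl → vevovuwnokl, bavatokn → vebavatokn) add the prefix ve-.
The other patterns: stems whose second-to-last letter is 'h' add -ob; stems whose second-to-last letter is 'z' add -ul; stems whose second-to-last letter is 'l' or 'm' insert -ol- after the first vowel.
So vikwokd → vevikwokd.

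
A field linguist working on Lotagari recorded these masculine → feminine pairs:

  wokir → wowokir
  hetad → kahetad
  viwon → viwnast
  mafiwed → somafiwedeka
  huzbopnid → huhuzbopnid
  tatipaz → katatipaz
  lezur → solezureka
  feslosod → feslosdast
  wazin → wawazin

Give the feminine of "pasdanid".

papasdanid

feslosod and hetad both end in -d yet inflect differently (feslosdast, kahetad), so the final letter is not what conditions the rule; the last vowel is.
"pasdanid" has last vowel 'i'. The stems whose last vowel is 'i' (wokir → wowokir, wazin → wawazin, huzbopnid → huhuzbopnid) repeat the first consonant+vowel as a prefix.
The other patterns: stems whose last vowel is 'o' delete the last vowel and add -ast; stems whose last vowel is 'a' add the prefix ka-; stems whose last vowel is 'e' or 'u' add so- … -eka around the stem.
So pasdanid → papasdanid.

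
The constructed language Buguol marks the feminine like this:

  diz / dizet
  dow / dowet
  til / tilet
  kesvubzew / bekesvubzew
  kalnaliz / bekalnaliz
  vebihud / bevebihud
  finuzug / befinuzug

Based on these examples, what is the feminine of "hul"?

dow and kesvubzew both end in -w yet inflect differently (dowet, bekesvubzew), so the final letter is not what conditions the rule; the number of vowels is.
"hul" has 1 vowel. The stems with 1 vowel (diz → dizet, dow → dowet, til → tilet) add -et.
The other pattern: stems with 3 vowels add the prefix be-.
So hul → hulet.

hulet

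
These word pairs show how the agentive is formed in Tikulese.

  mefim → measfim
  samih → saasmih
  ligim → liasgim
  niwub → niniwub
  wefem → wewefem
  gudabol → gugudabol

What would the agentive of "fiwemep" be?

fifiwemep

mefim and wefem both end in -m yet inflect differently (measfim, wewefem), so the final letter is not what conditions the rule; the last vowel is.
"fiwemep" has last vowel 'e'. The one such stem in the data (wefem → wewefem) repeats the first consonant+vowel as a prefix (as do niwub, gudabol), so the same rule applies.
So fiwemep → fifiwemep.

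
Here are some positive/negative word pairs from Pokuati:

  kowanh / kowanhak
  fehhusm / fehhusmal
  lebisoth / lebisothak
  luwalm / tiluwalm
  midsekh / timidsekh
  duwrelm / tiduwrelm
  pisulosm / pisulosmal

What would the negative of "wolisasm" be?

wolisasmal

lebisoth and midsekh both end in -h yet inflect differently (lebisothak, timidsekh), so the final letter is not what conditions the rule; the second-to-last letter is.
"wolisasm" has second-to-last letter 's'. The stems whose second-to-last letter is 's' (fehhusm → fehhusmal, pisulosm → pisulosmal) add -al.
The other patterns: stems whose second-to-last letter is 'n' or 't' add -ak; stems whose second-to-last letter is 'k' or 'l' add the prefix ti-.
So wolisasm → wolisasmal.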